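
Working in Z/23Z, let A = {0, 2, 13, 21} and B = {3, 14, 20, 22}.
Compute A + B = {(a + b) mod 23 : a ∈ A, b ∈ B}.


Work in Z/23Z: reduce every sum a + b modulo 23.
Enumerate all 16 pairs:
a = 0: 0+3=3, 0+14=14, 0+20=20, 0+22=22
a = 2: 2+3=5, 2+14=16, 2+20=22, 2+22=1
a = 13: 13+3=16, 13+14=4, 13+20=10, 13+22=12
a = 21: 21+3=1, 21+14=12, 21+20=18, 21+22=20
Distinct residues collected: {1, 3, 4, 5, 10, 12, 14, 16, 18, 20, 22}
|A + B| = 11 (out of 23 total residues).

A + B = {1, 3, 4, 5, 10, 12, 14, 16, 18, 20, 22}


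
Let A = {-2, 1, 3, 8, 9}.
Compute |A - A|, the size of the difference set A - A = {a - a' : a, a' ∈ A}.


A - A = {a - a' : a, a' ∈ A}; |A| = 5.
Bounds: 2|A|-1 ≤ |A - A| ≤ |A|² - |A| + 1, i.e. 9 ≤ |A - A| ≤ 21.
Note: 0 ∈ A - A always (from a - a). The set is symmetric: if d ∈ A - A then -d ∈ A - A.
Enumerate nonzero differences d = a - a' with a > a' (then include -d):
Positive differences: {1, 2, 3, 5, 6, 7, 8, 10, 11}
Full difference set: {0} ∪ (positive diffs) ∪ (negative diffs).
|A - A| = 1 + 2·9 = 19 (matches direct enumeration: 19).

|A - A| = 19


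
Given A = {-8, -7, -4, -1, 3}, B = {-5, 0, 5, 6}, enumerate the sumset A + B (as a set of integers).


A + B = {a + b : a ∈ A, b ∈ B}.
Enumerate all |A|·|B| = 5·4 = 20 pairs (a, b) and collect distinct sums.
a = -8: -8+-5=-13, -8+0=-8, -8+5=-3, -8+6=-2
a = -7: -7+-5=-12, -7+0=-7, -7+5=-2, -7+6=-1
a = -4: -4+-5=-9, -4+0=-4, -4+5=1, -4+6=2
a = -1: -1+-5=-6, -1+0=-1, -1+5=4, -1+6=5
a = 3: 3+-5=-2, 3+0=3, 3+5=8, 3+6=9
Collecting distinct sums: A + B = {-13, -12, -9, -8, -7, -6, -4, -3, -2, -1, 1, 2, 3, 4, 5, 8, 9}
|A + B| = 17

A + B = {-13, -12, -9, -8, -7, -6, -4, -3, -2, -1, 1, 2, 3, 4, 5, 8, 9}


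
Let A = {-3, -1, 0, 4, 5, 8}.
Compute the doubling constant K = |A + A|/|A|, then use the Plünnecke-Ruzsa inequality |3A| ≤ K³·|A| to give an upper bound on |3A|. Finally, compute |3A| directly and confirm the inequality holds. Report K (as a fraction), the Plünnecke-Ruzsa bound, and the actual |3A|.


|A| = 6.
Step 1: Compute A + A by enumerating all 36 pairs.
A + A = {-6, -4, -3, -2, -1, 0, 1, 2, 3, 4, 5, 7, 8, 9, 10, 12, 13, 16}, so |A + A| = 18.
Step 2: Doubling constant K = |A + A|/|A| = 18/6 = 18/6 ≈ 3.0000.
Step 3: Plünnecke-Ruzsa gives |3A| ≤ K³·|A| = (3.0000)³ · 6 ≈ 162.0000.
Step 4: Compute 3A = A + A + A directly by enumerating all triples (a,b,c) ∈ A³; |3A| = 30.
Step 5: Check 30 ≤ 162.0000? Yes ✓.

K = 18/6, Plünnecke-Ruzsa bound K³|A| ≈ 162.0000, |3A| = 30, inequality holds.


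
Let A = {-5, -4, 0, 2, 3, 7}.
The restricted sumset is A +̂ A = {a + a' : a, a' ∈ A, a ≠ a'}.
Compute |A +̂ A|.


Restricted sumset: A +̂ A = {a + a' : a ∈ A, a' ∈ A, a ≠ a'}.
Equivalently, take A + A and drop any sum 2a that is achievable ONLY as a + a for a ∈ A (i.e. sums representable only with equal summands).
Enumerate pairs (a, a') with a < a' (symmetric, so each unordered pair gives one sum; this covers all a ≠ a'):
  -5 + -4 = -9
  -5 + 0 = -5
  -5 + 2 = -3
  -5 + 3 = -2
  -5 + 7 = 2
  -4 + 0 = -4
  -4 + 2 = -2
  -4 + 3 = -1
  -4 + 7 = 3
  0 + 2 = 2
  0 + 3 = 3
  0 + 7 = 7
  2 + 3 = 5
  2 + 7 = 9
  3 + 7 = 10
Collected distinct sums: {-9, -5, -4, -3, -2, -1, 2, 3, 5, 7, 9, 10}
|A +̂ A| = 12
(Reference bound: |A +̂ A| ≥ 2|A| - 3 for |A| ≥ 2, with |A| = 6 giving ≥ 9.)

|A +̂ A| = 12


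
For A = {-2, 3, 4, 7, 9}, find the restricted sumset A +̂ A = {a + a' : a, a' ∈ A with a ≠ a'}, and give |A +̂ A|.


Restricted sumset: A +̂ A = {a + a' : a ∈ A, a' ∈ A, a ≠ a'}.
Equivalently, take A + A and drop any sum 2a that is achievable ONLY as a + a for a ∈ A (i.e. sums representable only with equal summands).
Enumerate pairs (a, a') with a < a' (symmetric, so each unordered pair gives one sum; this covers all a ≠ a'):
  -2 + 3 = 1
  -2 + 4 = 2
  -2 + 7 = 5
  -2 + 9 = 7
  3 + 4 = 7
  3 + 7 = 10
  3 + 9 = 12
  4 + 7 = 11
  4 + 9 = 13
  7 + 9 = 16
Collected distinct sums: {1, 2, 5, 7, 10, 11, 12, 13, 16}
|A +̂ A| = 9
(Reference bound: |A +̂ A| ≥ 2|A| - 3 for |A| ≥ 2, with |A| = 5 giving ≥ 7.)

|A +̂ A| = 9


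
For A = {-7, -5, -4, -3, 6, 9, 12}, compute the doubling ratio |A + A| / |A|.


|A| = 7.
Compute A + A by enumerating all 49 pairs.
A + A = {-14, -12, -11, -10, -9, -8, -7, -6, -1, 1, 2, 3, 4, 5, 6, 7, 8, 9, 12, 15, 18, 21, 24}, so |A + A| = 23.
K = |A + A| / |A| = 23/7 (already in lowest terms) ≈ 3.2857.
Reference: AP of size 7 gives K = 13/7 ≈ 1.8571; a fully generic set of size 7 gives K ≈ 4.0000.

|A| = 7, |A + A| = 23, K = 23/7.


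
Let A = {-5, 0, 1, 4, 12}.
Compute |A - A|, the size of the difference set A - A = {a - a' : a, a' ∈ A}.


A - A = {a - a' : a, a' ∈ A}; |A| = 5.
Bounds: 2|A|-1 ≤ |A - A| ≤ |A|² - |A| + 1, i.e. 9 ≤ |A - A| ≤ 21.
Note: 0 ∈ A - A always (from a - a). The set is symmetric: if d ∈ A - A then -d ∈ A - A.
Enumerate nonzero differences d = a - a' with a > a' (then include -d):
Positive differences: {1, 3, 4, 5, 6, 8, 9, 11, 12, 17}
Full difference set: {0} ∪ (positive diffs) ∪ (negative diffs).
|A - A| = 1 + 2·10 = 21 (matches direct enumeration: 21).

|A - A| = 21


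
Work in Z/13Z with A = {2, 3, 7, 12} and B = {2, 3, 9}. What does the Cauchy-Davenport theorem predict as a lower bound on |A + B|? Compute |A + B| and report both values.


Cauchy-Davenport: |A + B| ≥ min(p, |A| + |B| - 1) for A, B nonempty in Z/pZ.
|A| = 4, |B| = 3, p = 13.
CD lower bound = min(13, 4 + 3 - 1) = min(13, 6) = 6.
Compute A + B mod 13 directly:
a = 2: 2+2=4, 2+3=5, 2+9=11
a = 3: 3+2=5, 3+3=6, 3+9=12
a = 7: 7+2=9, 7+3=10, 7+9=3
a = 12: 12+2=1, 12+3=2, 12+9=8
A + B = {1, 2, 3, 4, 5, 6, 8, 9, 10, 11, 12}, so |A + B| = 11.
Verify: 11 ≥ 6? Yes ✓.

CD lower bound = 6, actual |A + B| = 11.


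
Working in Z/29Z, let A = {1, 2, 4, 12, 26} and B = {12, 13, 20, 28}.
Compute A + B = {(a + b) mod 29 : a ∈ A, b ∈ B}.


Work in Z/29Z: reduce every sum a + b modulo 29.
Enumerate all 20 pairs:
a = 1: 1+12=13, 1+13=14, 1+20=21, 1+28=0
a = 2: 2+12=14, 2+13=15, 2+20=22, 2+28=1
a = 4: 4+12=16, 4+13=17, 4+20=24, 4+28=3
a = 12: 12+12=24, 12+13=25, 12+20=3, 12+28=11
a = 26: 26+12=9, 26+13=10, 26+20=17, 26+28=25
Distinct residues collected: {0, 1, 3, 9, 10, 11, 13, 14, 15, 16, 17, 21, 22, 24, 25}
|A + B| = 15 (out of 29 total residues).

A + B = {0, 1, 3, 9, 10, 11, 13, 14, 15, 16, 17, 21, 22, 24, 25}


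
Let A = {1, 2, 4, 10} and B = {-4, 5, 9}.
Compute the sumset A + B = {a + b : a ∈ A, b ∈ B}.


A + B = {a + b : a ∈ A, b ∈ B}.
Enumerate all |A|·|B| = 4·3 = 12 pairs (a, b) and collect distinct sums.
a = 1: 1+-4=-3, 1+5=6, 1+9=10
a = 2: 2+-4=-2, 2+5=7, 2+9=11
a = 4: 4+-4=0, 4+5=9, 4+9=13
a = 10: 10+-4=6, 10+5=15, 10+9=19
Collecting distinct sums: A + B = {-3, -2, 0, 6, 7, 9, 10, 11, 13, 15, 19}
|A + B| = 11

A + B = {-3, -2, 0, 6, 7, 9, 10, 11, 13, 15, 19}


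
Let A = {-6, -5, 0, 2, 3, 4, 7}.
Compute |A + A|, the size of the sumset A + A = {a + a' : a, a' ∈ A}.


A + A = {a + a' : a, a' ∈ A}; |A| = 7.
General bounds: 2|A| - 1 ≤ |A + A| ≤ |A|(|A|+1)/2, i.e. 13 ≤ |A + A| ≤ 28.
Lower bound 2|A|-1 is attained iff A is an arithmetic progression.
Enumerate sums a + a' for a ≤ a' (symmetric, so this suffices):
a = -6: -6+-6=-12, -6+-5=-11, -6+0=-6, -6+2=-4, -6+3=-3, -6+4=-2, -6+7=1
a = -5: -5+-5=-10, -5+0=-5, -5+2=-3, -5+3=-2, -5+4=-1, -5+7=2
a = 0: 0+0=0, 0+2=2, 0+3=3, 0+4=4, 0+7=7
a = 2: 2+2=4, 2+3=5, 2+4=6, 2+7=9
a = 3: 3+3=6, 3+4=7, 3+7=10
a = 4: 4+4=8, 4+7=11
a = 7: 7+7=14
Distinct sums: {-12, -11, -10, -6, -5, -4, -3, -2, -1, 0, 1, 2, 3, 4, 5, 6, 7, 8, 9, 10, 11, 14}
|A + A| = 22

|A + A| = 22


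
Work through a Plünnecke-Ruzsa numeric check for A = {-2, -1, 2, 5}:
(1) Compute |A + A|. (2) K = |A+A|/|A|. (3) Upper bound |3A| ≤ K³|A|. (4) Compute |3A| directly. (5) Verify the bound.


|A| = 4.
Step 1: Compute A + A by enumerating all 16 pairs.
A + A = {-4, -3, -2, 0, 1, 3, 4, 7, 10}, so |A + A| = 9.
Step 2: Doubling constant K = |A + A|/|A| = 9/4 = 9/4 ≈ 2.2500.
Step 3: Plünnecke-Ruzsa gives |3A| ≤ K³·|A| = (2.2500)³ · 4 ≈ 45.5625.
Step 4: Compute 3A = A + A + A directly by enumerating all triples (a,b,c) ∈ A³; |3A| = 16.
Step 5: Check 16 ≤ 45.5625? Yes ✓.

K = 9/4, Plünnecke-Ruzsa bound K³|A| ≈ 45.5625, |3A| = 16, inequality holds.


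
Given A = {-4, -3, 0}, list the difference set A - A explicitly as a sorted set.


A - A = {a - a' : a, a' ∈ A}.
Compute a - a' for each ordered pair (a, a'):
a = -4: -4--4=0, -4--3=-1, -4-0=-4
a = -3: -3--4=1, -3--3=0, -3-0=-3
a = 0: 0--4=4, 0--3=3, 0-0=0
Collecting distinct values (and noting 0 appears from a-a):
A - A = {-4, -3, -1, 0, 1, 3, 4}
|A - A| = 7

A - A = {-4, -3, -1, 0, 1, 3, 4}


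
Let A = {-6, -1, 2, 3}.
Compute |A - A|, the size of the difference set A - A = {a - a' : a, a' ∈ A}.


A - A = {a - a' : a, a' ∈ A}; |A| = 4.
Bounds: 2|A|-1 ≤ |A - A| ≤ |A|² - |A| + 1, i.e. 7 ≤ |A - A| ≤ 13.
Note: 0 ∈ A - A always (from a - a). The set is symmetric: if d ∈ A - A then -d ∈ A - A.
Enumerate nonzero differences d = a - a' with a > a' (then include -d):
Positive differences: {1, 3, 4, 5, 8, 9}
Full difference set: {0} ∪ (positive diffs) ∪ (negative diffs).
|A - A| = 1 + 2·6 = 13 (matches direct enumeration: 13).

|A - A| = 13


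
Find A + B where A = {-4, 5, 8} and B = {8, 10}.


A + B = {a + b : a ∈ A, b ∈ B}.
Enumerate all |A|·|B| = 3·2 = 6 pairs (a, b) and collect distinct sums.
a = -4: -4+8=4, -4+10=6
a = 5: 5+8=13, 5+10=15
a = 8: 8+8=16, 8+10=18
Collecting distinct sums: A + B = {4, 6, 13, 15, 16, 18}
|A + B| = 6

A + B = {4, 6, 13, 15, 16, 18}


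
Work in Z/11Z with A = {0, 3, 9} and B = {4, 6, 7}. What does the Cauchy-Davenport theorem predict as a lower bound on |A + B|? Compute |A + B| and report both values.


Cauchy-Davenport: |A + B| ≥ min(p, |A| + |B| - 1) for A, B nonempty in Z/pZ.
|A| = 3, |B| = 3, p = 11.
CD lower bound = min(11, 3 + 3 - 1) = min(11, 5) = 5.
Compute A + B mod 11 directly:
a = 0: 0+4=4, 0+6=6, 0+7=7
a = 3: 3+4=7, 3+6=9, 3+7=10
a = 9: 9+4=2, 9+6=4, 9+7=5
A + B = {2, 4, 5, 6, 7, 9, 10}, so |A + B| = 7.
Verify: 7 ≥ 5? Yes ✓.

CD lower bound = 5, actual |A + B| = 7.


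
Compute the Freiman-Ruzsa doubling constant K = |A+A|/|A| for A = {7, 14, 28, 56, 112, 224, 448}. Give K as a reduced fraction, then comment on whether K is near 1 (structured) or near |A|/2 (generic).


|A| = 7.
Compute A + A by enumerating all 49 pairs.
A + A = {14, 21, 28, 35, 42, 56, 63, 70, 84, 112, 119, 126, 140, 168, 224, 231, 238, 252, 280, 336, 448, 455, 462, 476, 504, 560, 672, 896}, so |A + A| = 28.
K = |A + A| / |A| = 28/7 = 4/1 ≈ 4.0000.
Reference: AP of size 7 gives K = 13/7 ≈ 1.8571; a fully generic set of size 7 gives K ≈ 4.0000.

|A| = 7, |A + A| = 28, K = 28/7 = 4/1.


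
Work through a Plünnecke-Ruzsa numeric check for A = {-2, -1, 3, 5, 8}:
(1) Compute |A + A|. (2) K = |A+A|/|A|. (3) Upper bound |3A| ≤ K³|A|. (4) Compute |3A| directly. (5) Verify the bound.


|A| = 5.
Step 1: Compute A + A by enumerating all 25 pairs.
A + A = {-4, -3, -2, 1, 2, 3, 4, 6, 7, 8, 10, 11, 13, 16}, so |A + A| = 14.
Step 2: Doubling constant K = |A + A|/|A| = 14/5 = 14/5 ≈ 2.8000.
Step 3: Plünnecke-Ruzsa gives |3A| ≤ K³·|A| = (2.8000)³ · 5 ≈ 109.7600.
Step 4: Compute 3A = A + A + A directly by enumerating all triples (a,b,c) ∈ A³; |3A| = 26.
Step 5: Check 26 ≤ 109.7600? Yes ✓.

K = 14/5, Plünnecke-Ruzsa bound K³|A| ≈ 109.7600, |3A| = 26, inequality holds.


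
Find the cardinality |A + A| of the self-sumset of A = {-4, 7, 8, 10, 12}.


A + A = {a + a' : a, a' ∈ A}; |A| = 5.
General bounds: 2|A| - 1 ≤ |A + A| ≤ |A|(|A|+1)/2, i.e. 9 ≤ |A + A| ≤ 15.
Lower bound 2|A|-1 is attained iff A is an arithmetic progression.
Enumerate sums a + a' for a ≤ a' (symmetric, so this suffices):
a = -4: -4+-4=-8, -4+7=3, -4+8=4, -4+10=6, -4+12=8
a = 7: 7+7=14, 7+8=15, 7+10=17, 7+12=19
a = 8: 8+8=16, 8+10=18, 8+12=20
a = 10: 10+10=20, 10+12=22
a = 12: 12+12=24
Distinct sums: {-8, 3, 4, 6, 8, 14, 15, 16, 17, 18, 19, 20, 22, 24}
|A + A| = 14

|A + A| = 14


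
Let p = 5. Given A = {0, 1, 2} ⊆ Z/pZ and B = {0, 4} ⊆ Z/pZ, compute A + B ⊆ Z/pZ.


Work in Z/5Z: reduce every sum a + b modulo 5.
Enumerate all 6 pairs:
a = 0: 0+0=0, 0+4=4
a = 1: 1+0=1, 1+4=0
a = 2: 2+0=2, 2+4=1
Distinct residues collected: {0, 1, 2, 4}
|A + B| = 4 (out of 5 total residues).

A + B = {0, 1, 2, 4}


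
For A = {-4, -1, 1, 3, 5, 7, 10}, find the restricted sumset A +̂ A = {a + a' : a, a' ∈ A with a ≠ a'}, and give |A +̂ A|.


Restricted sumset: A +̂ A = {a + a' : a ∈ A, a' ∈ A, a ≠ a'}.
Equivalently, take A + A and drop any sum 2a that is achievable ONLY as a + a for a ∈ A (i.e. sums representable only with equal summands).
Enumerate pairs (a, a') with a < a' (symmetric, so each unordered pair gives one sum; this covers all a ≠ a'):
  -4 + -1 = -5
  -4 + 1 = -3
  -4 + 3 = -1
  -4 + 5 = 1
  -4 + 7 = 3
  -4 + 10 = 6
  -1 + 1 = 0
  -1 + 3 = 2
  -1 + 5 = 4
  -1 + 7 = 6
  -1 + 10 = 9
  1 + 3 = 4
  1 + 5 = 6
  1 + 7 = 8
  1 + 10 = 11
  3 + 5 = 8
  3 + 7 = 10
  3 + 10 = 13
  5 + 7 = 12
  5 + 10 = 15
  7 + 10 = 17
Collected distinct sums: {-5, -3, -1, 0, 1, 2, 3, 4, 6, 8, 9, 10, 11, 12, 13, 15, 17}
|A +̂ A| = 17
(Reference bound: |A +̂ A| ≥ 2|A| - 3 for |A| ≥ 2, with |A| = 7 giving ≥ 11.)

|A +̂ A| = 17


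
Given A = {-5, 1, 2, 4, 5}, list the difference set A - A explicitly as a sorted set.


A - A = {a - a' : a, a' ∈ A}.
Compute a - a' for each ordered pair (a, a'):
a = -5: -5--5=0, -5-1=-6, -5-2=-7, -5-4=-9, -5-5=-10
a = 1: 1--5=6, 1-1=0, 1-2=-1, 1-4=-3, 1-5=-4
a = 2: 2--5=7, 2-1=1, 2-2=0, 2-4=-2, 2-5=-3
a = 4: 4--5=9, 4-1=3, 4-2=2, 4-4=0, 4-5=-1
a = 5: 5--5=10, 5-1=4, 5-2=3, 5-4=1, 5-5=0
Collecting distinct values (and noting 0 appears from a-a):
A - A = {-10, -9, -7, -6, -4, -3, -2, -1, 0, 1, 2, 3, 4, 6, 7, 9, 10}
|A - A| = 17

A - A = {-10, -9, -7, -6, -4, -3, -2, -1, 0, 1, 2, 3, 4, 6, 7, 9, 10}


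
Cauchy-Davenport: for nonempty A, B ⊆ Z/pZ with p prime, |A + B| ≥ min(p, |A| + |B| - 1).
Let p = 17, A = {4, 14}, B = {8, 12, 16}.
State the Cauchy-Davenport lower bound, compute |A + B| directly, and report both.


Cauchy-Davenport: |A + B| ≥ min(p, |A| + |B| - 1) for A, B nonempty in Z/pZ.
|A| = 2, |B| = 3, p = 17.
CD lower bound = min(17, 2 + 3 - 1) = min(17, 4) = 4.
Compute A + B mod 17 directly:
a = 4: 4+8=12, 4+12=16, 4+16=3
a = 14: 14+8=5, 14+12=9, 14+16=13
A + B = {3, 5, 9, 12, 13, 16}, so |A + B| = 6.
Verify: 6 ≥ 4? Yes ✓.

CD lower bound = 4, actual |A + B| = 6.


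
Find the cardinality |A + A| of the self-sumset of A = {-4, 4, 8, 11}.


A + A = {a + a' : a, a' ∈ A}; |A| = 4.
General bounds: 2|A| - 1 ≤ |A + A| ≤ |A|(|A|+1)/2, i.e. 7 ≤ |A + A| ≤ 10.
Lower bound 2|A|-1 is attained iff A is an arithmetic progression.
Enumerate sums a + a' for a ≤ a' (symmetric, so this suffices):
a = -4: -4+-4=-8, -4+4=0, -4+8=4, -4+11=7
a = 4: 4+4=8, 4+8=12, 4+11=15
a = 8: 8+8=16, 8+11=19
a = 11: 11+11=22
Distinct sums: {-8, 0, 4, 7, 8, 12, 15, 16, 19, 22}
|A + A| = 10

|A + A| = 10


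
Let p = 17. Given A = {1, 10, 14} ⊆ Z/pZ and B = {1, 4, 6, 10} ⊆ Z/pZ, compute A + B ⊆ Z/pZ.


Work in Z/17Z: reduce every sum a + b modulo 17.
Enumerate all 12 pairs:
a = 1: 1+1=2, 1+4=5, 1+6=7, 1+10=11
a = 10: 10+1=11, 10+4=14, 10+6=16, 10+10=3
a = 14: 14+1=15, 14+4=1, 14+6=3, 14+10=7
Distinct residues collected: {1, 2, 3, 5, 7, 11, 14, 15, 16}
|A + B| = 9 (out of 17 total residues).

A + B = {1, 2, 3, 5, 7, 11, 14, 15, 16}


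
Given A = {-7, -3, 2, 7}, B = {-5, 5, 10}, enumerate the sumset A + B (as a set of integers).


A + B = {a + b : a ∈ A, b ∈ B}.
Enumerate all |A|·|B| = 4·3 = 12 pairs (a, b) and collect distinct sums.
a = -7: -7+-5=-12, -7+5=-2, -7+10=3
a = -3: -3+-5=-8, -3+5=2, -3+10=7
a = 2: 2+-5=-3, 2+5=7, 2+10=12
a = 7: 7+-5=2, 7+5=12, 7+10=17
Collecting distinct sums: A + B = {-12, -8, -3, -2, 2, 3, 7, 12, 17}
|A + B| = 9

A + B = {-12, -8, -3, -2, 2, 3, 7, 12, 17}


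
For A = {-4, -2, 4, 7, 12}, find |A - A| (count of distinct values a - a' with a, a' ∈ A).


A - A = {a - a' : a, a' ∈ A}; |A| = 5.
Bounds: 2|A|-1 ≤ |A - A| ≤ |A|² - |A| + 1, i.e. 9 ≤ |A - A| ≤ 21.
Note: 0 ∈ A - A always (from a - a). The set is symmetric: if d ∈ A - A then -d ∈ A - A.
Enumerate nonzero differences d = a - a' with a > a' (then include -d):
Positive differences: {2, 3, 5, 6, 8, 9, 11, 14, 16}
Full difference set: {0} ∪ (positive diffs) ∪ (negative diffs).
|A - A| = 1 + 2·9 = 19 (matches direct enumeration: 19).

|A - A| = 19


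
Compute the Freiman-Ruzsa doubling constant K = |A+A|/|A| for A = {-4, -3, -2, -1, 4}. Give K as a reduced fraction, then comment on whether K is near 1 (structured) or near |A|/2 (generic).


|A| = 5.
Compute A + A by enumerating all 25 pairs.
A + A = {-8, -7, -6, -5, -4, -3, -2, 0, 1, 2, 3, 8}, so |A + A| = 12.
K = |A + A| / |A| = 12/5 (already in lowest terms) ≈ 2.4000.
Reference: AP of size 5 gives K = 9/5 ≈ 1.8000; a fully generic set of size 5 gives K ≈ 3.0000.

|A| = 5, |A + A| = 12, K = 12/5.


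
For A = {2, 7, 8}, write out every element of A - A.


A - A = {a - a' : a, a' ∈ A}.
Compute a - a' for each ordered pair (a, a'):
a = 2: 2-2=0, 2-7=-5, 2-8=-6
a = 7: 7-2=5, 7-7=0, 7-8=-1
a = 8: 8-2=6, 8-7=1, 8-8=0
Collecting distinct values (and noting 0 appears from a-a):
A - A = {-6, -5, -1, 0, 1, 5, 6}
|A - A| = 7

A - A = {-6, -5, -1, 0, 1, 5, 6}


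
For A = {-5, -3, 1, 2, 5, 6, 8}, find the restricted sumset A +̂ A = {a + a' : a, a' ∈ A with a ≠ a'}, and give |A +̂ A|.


Restricted sumset: A +̂ A = {a + a' : a ∈ A, a' ∈ A, a ≠ a'}.
Equivalently, take A + A and drop any sum 2a that is achievable ONLY as a + a for a ∈ A (i.e. sums representable only with equal summands).
Enumerate pairs (a, a') with a < a' (symmetric, so each unordered pair gives one sum; this covers all a ≠ a'):
  -5 + -3 = -8
  -5 + 1 = -4
  -5 + 2 = -3
  -5 + 5 = 0
  -5 + 6 = 1
  -5 + 8 = 3
  -3 + 1 = -2
  -3 + 2 = -1
  -3 + 5 = 2
  -3 + 6 = 3
  -3 + 8 = 5
  1 + 2 = 3
  1 + 5 = 6
  1 + 6 = 7
  1 + 8 = 9
  2 + 5 = 7
  2 + 6 = 8
  2 + 8 = 10
  5 + 6 = 11
  5 + 8 = 13
  6 + 8 = 14
Collected distinct sums: {-8, -4, -3, -2, -1, 0, 1, 2, 3, 5, 6, 7, 8, 9, 10, 11, 13, 14}
|A +̂ A| = 18
(Reference bound: |A +̂ A| ≥ 2|A| - 3 for |A| ≥ 2, with |A| = 7 giving ≥ 11.)

|A +̂ A| = 18


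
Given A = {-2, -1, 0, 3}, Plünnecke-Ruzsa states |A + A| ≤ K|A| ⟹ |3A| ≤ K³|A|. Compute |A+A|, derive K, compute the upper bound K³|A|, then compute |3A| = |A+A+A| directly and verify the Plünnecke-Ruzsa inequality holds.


|A| = 4.
Step 1: Compute A + A by enumerating all 16 pairs.
A + A = {-4, -3, -2, -1, 0, 1, 2, 3, 6}, so |A + A| = 9.
Step 2: Doubling constant K = |A + A|/|A| = 9/4 = 9/4 ≈ 2.2500.
Step 3: Plünnecke-Ruzsa gives |3A| ≤ K³·|A| = (2.2500)³ · 4 ≈ 45.5625.
Step 4: Compute 3A = A + A + A directly by enumerating all triples (a,b,c) ∈ A³; |3A| = 14.
Step 5: Check 14 ≤ 45.5625? Yes ✓.

K = 9/4, Plünnecke-Ruzsa bound K³|A| ≈ 45.5625, |3A| = 14, inequality holds.


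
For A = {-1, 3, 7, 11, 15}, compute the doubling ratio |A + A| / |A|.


|A| = 5.
Compute A + A by enumerating all 25 pairs.
A + A = {-2, 2, 6, 10, 14, 18, 22, 26, 30}, so |A + A| = 9.
K = |A + A| / |A| = 9/5 (already in lowest terms) ≈ 1.8000.
Reference: AP of size 5 gives K = 9/5 ≈ 1.8000; a fully generic set of size 5 gives K ≈ 3.0000.

|A| = 5, |A + A| = 9, K = 9/5.


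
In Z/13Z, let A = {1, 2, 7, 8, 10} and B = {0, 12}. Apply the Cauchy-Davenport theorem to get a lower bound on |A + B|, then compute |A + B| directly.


Cauchy-Davenport: |A + B| ≥ min(p, |A| + |B| - 1) for A, B nonempty in Z/pZ.
|A| = 5, |B| = 2, p = 13.
CD lower bound = min(13, 5 + 2 - 1) = min(13, 6) = 6.
Compute A + B mod 13 directly:
a = 1: 1+0=1, 1+12=0
a = 2: 2+0=2, 2+12=1
a = 7: 7+0=7, 7+12=6
a = 8: 8+0=8, 8+12=7
a = 10: 10+0=10, 10+12=9
A + B = {0, 1, 2, 6, 7, 8, 9, 10}, so |A + B| = 8.
Verify: 8 ≥ 6? Yes ✓.

CD lower bound = 6, actual |A + B| = 8.


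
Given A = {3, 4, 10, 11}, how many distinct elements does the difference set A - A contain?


A - A = {a - a' : a, a' ∈ A}; |A| = 4.
Bounds: 2|A|-1 ≤ |A - A| ≤ |A|² - |A| + 1, i.e. 7 ≤ |A - A| ≤ 13.
Note: 0 ∈ A - A always (from a - a). The set is symmetric: if d ∈ A - A then -d ∈ A - A.
Enumerate nonzero differences d = a - a' with a > a' (then include -d):
Positive differences: {1, 6, 7, 8}
Full difference set: {0} ∪ (positive diffs) ∪ (negative diffs).
|A - A| = 1 + 2·4 = 9 (matches direct enumeration: 9).

|A - A| = 9


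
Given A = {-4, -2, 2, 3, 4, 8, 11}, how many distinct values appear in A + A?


A + A = {a + a' : a, a' ∈ A}; |A| = 7.
General bounds: 2|A| - 1 ≤ |A + A| ≤ |A|(|A|+1)/2, i.e. 13 ≤ |A + A| ≤ 28.
Lower bound 2|A|-1 is attained iff A is an arithmetic progression.
Enumerate sums a + a' for a ≤ a' (symmetric, so this suffices):
a = -4: -4+-4=-8, -4+-2=-6, -4+2=-2, -4+3=-1, -4+4=0, -4+8=4, -4+11=7
a = -2: -2+-2=-4, -2+2=0, -2+3=1, -2+4=2, -2+8=6, -2+11=9
a = 2: 2+2=4, 2+3=5, 2+4=6, 2+8=10, 2+11=13
a = 3: 3+3=6, 3+4=7, 3+8=11, 3+11=14
a = 4: 4+4=8, 4+8=12, 4+11=15
a = 8: 8+8=16, 8+11=19
a = 11: 11+11=22
Distinct sums: {-8, -6, -4, -2, -1, 0, 1, 2, 4, 5, 6, 7, 8, 9, 10, 11, 12, 13, 14, 15, 16, 19, 22}
|A + A| = 23

|A + A| = 23


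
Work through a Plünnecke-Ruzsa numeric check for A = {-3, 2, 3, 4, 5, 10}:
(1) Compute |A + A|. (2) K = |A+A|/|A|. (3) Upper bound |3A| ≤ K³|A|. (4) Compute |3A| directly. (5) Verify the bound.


|A| = 6.
Step 1: Compute A + A by enumerating all 36 pairs.
A + A = {-6, -1, 0, 1, 2, 4, 5, 6, 7, 8, 9, 10, 12, 13, 14, 15, 20}, so |A + A| = 17.
Step 2: Doubling constant K = |A + A|/|A| = 17/6 = 17/6 ≈ 2.8333.
Step 3: Plünnecke-Ruzsa gives |3A| ≤ K³·|A| = (2.8333)³ · 6 ≈ 136.4722.
Step 4: Compute 3A = A + A + A directly by enumerating all triples (a,b,c) ∈ A³; |3A| = 30.
Step 5: Check 30 ≤ 136.4722? Yes ✓.

K = 17/6, Plünnecke-Ruzsa bound K³|A| ≈ 136.4722, |3A| = 30, inequality holds.


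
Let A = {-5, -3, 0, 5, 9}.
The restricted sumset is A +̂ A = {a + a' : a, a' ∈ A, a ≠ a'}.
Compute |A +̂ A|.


Restricted sumset: A +̂ A = {a + a' : a ∈ A, a' ∈ A, a ≠ a'}.
Equivalently, take A + A and drop any sum 2a that is achievable ONLY as a + a for a ∈ A (i.e. sums representable only with equal summands).
Enumerate pairs (a, a') with a < a' (symmetric, so each unordered pair gives one sum; this covers all a ≠ a'):
  -5 + -3 = -8
  -5 + 0 = -5
  -5 + 5 = 0
  -5 + 9 = 4
  -3 + 0 = -3
  -3 + 5 = 2
  -3 + 9 = 6
  0 + 5 = 5
  0 + 9 = 9
  5 + 9 = 14
Collected distinct sums: {-8, -5, -3, 0, 2, 4, 5, 6, 9, 14}
|A +̂ A| = 10
(Reference bound: |A +̂ A| ≥ 2|A| - 3 for |A| ≥ 2, with |A| = 5 giving ≥ 7.)

|A +̂ A| = 10


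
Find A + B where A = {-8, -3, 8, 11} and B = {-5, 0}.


A + B = {a + b : a ∈ A, b ∈ B}.
Enumerate all |A|·|B| = 4·2 = 8 pairs (a, b) and collect distinct sums.
a = -8: -8+-5=-13, -8+0=-8
a = -3: -3+-5=-8, -3+0=-3
a = 8: 8+-5=3, 8+0=8
a = 11: 11+-5=6, 11+0=11
Collecting distinct sums: A + B = {-13, -8, -3, 3, 6, 8, 11}
|A + B| = 7

A + B = {-13, -8, -3, 3, 6, 8, 11}


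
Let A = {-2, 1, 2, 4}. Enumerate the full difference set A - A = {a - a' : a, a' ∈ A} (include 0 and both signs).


A - A = {a - a' : a, a' ∈ A}.
Compute a - a' for each ordered pair (a, a'):
a = -2: -2--2=0, -2-1=-3, -2-2=-4, -2-4=-6
a = 1: 1--2=3, 1-1=0, 1-2=-1, 1-4=-3
a = 2: 2--2=4, 2-1=1, 2-2=0, 2-4=-2
a = 4: 4--2=6, 4-1=3, 4-2=2, 4-4=0
Collecting distinct values (and noting 0 appears from a-a):
A - A = {-6, -4, -3, -2, -1, 0, 1, 2, 3, 4, 6}
|A - A| = 11

A - A = {-6, -4, -3, -2, -1, 0, 1, 2, 3, 4, 6}


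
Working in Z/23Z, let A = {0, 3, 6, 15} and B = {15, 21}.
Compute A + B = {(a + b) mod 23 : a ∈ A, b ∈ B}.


Work in Z/23Z: reduce every sum a + b modulo 23.
Enumerate all 8 pairs:
a = 0: 0+15=15, 0+21=21
a = 3: 3+15=18, 3+21=1
a = 6: 6+15=21, 6+21=4
a = 15: 15+15=7, 15+21=13
Distinct residues collected: {1, 4, 7, 13, 15, 18, 21}
|A + B| = 7 (out of 23 total residues).

A + B = {1, 4, 7, 13, 15, 18, 21}


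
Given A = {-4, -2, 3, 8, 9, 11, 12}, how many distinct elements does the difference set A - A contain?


A - A = {a - a' : a, a' ∈ A}; |A| = 7.
Bounds: 2|A|-1 ≤ |A - A| ≤ |A|² - |A| + 1, i.e. 13 ≤ |A - A| ≤ 43.
Note: 0 ∈ A - A always (from a - a). The set is symmetric: if d ∈ A - A then -d ∈ A - A.
Enumerate nonzero differences d = a - a' with a > a' (then include -d):
Positive differences: {1, 2, 3, 4, 5, 6, 7, 8, 9, 10, 11, 12, 13, 14, 15, 16}
Full difference set: {0} ∪ (positive diffs) ∪ (negative diffs).
|A - A| = 1 + 2·16 = 33 (matches direct enumeration: 33).

|A - A| = 33


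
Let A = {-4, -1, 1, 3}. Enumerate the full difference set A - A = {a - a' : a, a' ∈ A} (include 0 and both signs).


A - A = {a - a' : a, a' ∈ A}.
Compute a - a' for each ordered pair (a, a'):
a = -4: -4--4=0, -4--1=-3, -4-1=-5, -4-3=-7
a = -1: -1--4=3, -1--1=0, -1-1=-2, -1-3=-4
a = 1: 1--4=5, 1--1=2, 1-1=0, 1-3=-2
a = 3: 3--4=7, 3--1=4, 3-1=2, 3-3=0
Collecting distinct values (and noting 0 appears from a-a):
A - A = {-7, -5, -4, -3, -2, 0, 2, 3, 4, 5, 7}
|A - A| = 11

A - A = {-7, -5, -4, -3, -2, 0, 2, 3, 4, 5, 7}


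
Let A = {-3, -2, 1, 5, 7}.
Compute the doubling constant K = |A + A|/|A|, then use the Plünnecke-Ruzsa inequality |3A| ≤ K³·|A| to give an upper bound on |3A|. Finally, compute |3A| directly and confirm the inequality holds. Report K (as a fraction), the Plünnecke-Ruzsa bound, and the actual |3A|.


|A| = 5.
Step 1: Compute A + A by enumerating all 25 pairs.
A + A = {-6, -5, -4, -2, -1, 2, 3, 4, 5, 6, 8, 10, 12, 14}, so |A + A| = 14.
Step 2: Doubling constant K = |A + A|/|A| = 14/5 = 14/5 ≈ 2.8000.
Step 3: Plünnecke-Ruzsa gives |3A| ≤ K³·|A| = (2.8000)³ · 5 ≈ 109.7600.
Step 4: Compute 3A = A + A + A directly by enumerating all triples (a,b,c) ∈ A³; |3A| = 26.
Step 5: Check 26 ≤ 109.7600? Yes ✓.

K = 14/5, Plünnecke-Ruzsa bound K³|A| ≈ 109.7600, |3A| = 26, inequality holds.


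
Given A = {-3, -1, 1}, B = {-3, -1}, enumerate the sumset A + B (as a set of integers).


A + B = {a + b : a ∈ A, b ∈ B}.
Enumerate all |A|·|B| = 3·2 = 6 pairs (a, b) and collect distinct sums.
a = -3: -3+-3=-6, -3+-1=-4
a = -1: -1+-3=-4, -1+-1=-2
a = 1: 1+-3=-2, 1+-1=0
Collecting distinct sums: A + B = {-6, -4, -2, 0}
|A + B| = 4

A + B = {-6, -4, -2, 0}


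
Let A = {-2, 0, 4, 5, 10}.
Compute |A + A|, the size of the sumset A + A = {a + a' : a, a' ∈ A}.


A + A = {a + a' : a, a' ∈ A}; |A| = 5.
General bounds: 2|A| - 1 ≤ |A + A| ≤ |A|(|A|+1)/2, i.e. 9 ≤ |A + A| ≤ 15.
Lower bound 2|A|-1 is attained iff A is an arithmetic progression.
Enumerate sums a + a' for a ≤ a' (symmetric, so this suffices):
a = -2: -2+-2=-4, -2+0=-2, -2+4=2, -2+5=3, -2+10=8
a = 0: 0+0=0, 0+4=4, 0+5=5, 0+10=10
a = 4: 4+4=8, 4+5=9, 4+10=14
a = 5: 5+5=10, 5+10=15
a = 10: 10+10=20
Distinct sums: {-4, -2, 0, 2, 3, 4, 5, 8, 9, 10, 14, 15, 20}
|A + A| = 13

|A + A| = 13


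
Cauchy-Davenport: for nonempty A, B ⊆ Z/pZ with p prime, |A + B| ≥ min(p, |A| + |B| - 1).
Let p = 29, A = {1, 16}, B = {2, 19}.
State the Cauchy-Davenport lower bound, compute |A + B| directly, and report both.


Cauchy-Davenport: |A + B| ≥ min(p, |A| + |B| - 1) for A, B nonempty in Z/pZ.
|A| = 2, |B| = 2, p = 29.
CD lower bound = min(29, 2 + 2 - 1) = min(29, 3) = 3.
Compute A + B mod 29 directly:
a = 1: 1+2=3, 1+19=20
a = 16: 16+2=18, 16+19=6
A + B = {3, 6, 18, 20}, so |A + B| = 4.
Verify: 4 ≥ 3? Yes ✓.

CD lower bound = 3, actual |A + B| = 4.


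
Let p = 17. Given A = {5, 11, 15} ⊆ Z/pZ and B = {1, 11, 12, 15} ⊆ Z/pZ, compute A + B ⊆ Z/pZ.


Work in Z/17Z: reduce every sum a + b modulo 17.
Enumerate all 12 pairs:
a = 5: 5+1=6, 5+11=16, 5+12=0, 5+15=3
a = 11: 11+1=12, 11+11=5, 11+12=6, 11+15=9
a = 15: 15+1=16, 15+11=9, 15+12=10, 15+15=13
Distinct residues collected: {0, 3, 5, 6, 9, 10, 12, 13, 16}
|A + B| = 9 (out of 17 total residues).

A + B = {0, 3, 5, 6, 9, 10, 12, 13, 16}


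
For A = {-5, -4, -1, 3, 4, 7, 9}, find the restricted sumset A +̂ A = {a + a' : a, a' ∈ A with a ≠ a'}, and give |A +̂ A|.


Restricted sumset: A +̂ A = {a + a' : a ∈ A, a' ∈ A, a ≠ a'}.
Equivalently, take A + A and drop any sum 2a that is achievable ONLY as a + a for a ∈ A (i.e. sums representable only with equal summands).
Enumerate pairs (a, a') with a < a' (symmetric, so each unordered pair gives one sum; this covers all a ≠ a'):
  -5 + -4 = -9
  -5 + -1 = -6
  -5 + 3 = -2
  -5 + 4 = -1
  -5 + 7 = 2
  -5 + 9 = 4
  -4 + -1 = -5
  -4 + 3 = -1
  -4 + 4 = 0
  -4 + 7 = 3
  -4 + 9 = 5
  -1 + 3 = 2
  -1 + 4 = 3
  -1 + 7 = 6
  -1 + 9 = 8
  3 + 4 = 7
  3 + 7 = 10
  3 + 9 = 12
  4 + 7 = 11
  4 + 9 = 13
  7 + 9 = 16
Collected distinct sums: {-9, -6, -5, -2, -1, 0, 2, 3, 4, 5, 6, 7, 8, 10, 11, 12, 13, 16}
|A +̂ A| = 18
(Reference bound: |A +̂ A| ≥ 2|A| - 3 for |A| ≥ 2, with |A| = 7 giving ≥ 11.)

|A +̂ A| = 18


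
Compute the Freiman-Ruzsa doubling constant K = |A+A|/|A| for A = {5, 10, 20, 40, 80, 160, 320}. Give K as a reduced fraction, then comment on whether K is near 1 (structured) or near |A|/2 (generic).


|A| = 7.
Compute A + A by enumerating all 49 pairs.
A + A = {10, 15, 20, 25, 30, 40, 45, 50, 60, 80, 85, 90, 100, 120, 160, 165, 170, 180, 200, 240, 320, 325, 330, 340, 360, 400, 480, 640}, so |A + A| = 28.
K = |A + A| / |A| = 28/7 = 4/1 ≈ 4.0000.
Reference: AP of size 7 gives K = 13/7 ≈ 1.8571; a fully generic set of size 7 gives K ≈ 4.0000.

|A| = 7, |A + A| = 28, K = 28/7 = 4/1.


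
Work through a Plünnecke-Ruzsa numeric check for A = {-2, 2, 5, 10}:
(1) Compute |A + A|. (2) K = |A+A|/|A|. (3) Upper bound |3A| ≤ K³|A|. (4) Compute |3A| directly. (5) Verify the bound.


|A| = 4.
Step 1: Compute A + A by enumerating all 16 pairs.
A + A = {-4, 0, 3, 4, 7, 8, 10, 12, 15, 20}, so |A + A| = 10.
Step 2: Doubling constant K = |A + A|/|A| = 10/4 = 10/4 ≈ 2.5000.
Step 3: Plünnecke-Ruzsa gives |3A| ≤ K³·|A| = (2.5000)³ · 4 ≈ 62.5000.
Step 4: Compute 3A = A + A + A directly by enumerating all triples (a,b,c) ∈ A³; |3A| = 19.
Step 5: Check 19 ≤ 62.5000? Yes ✓.

K = 10/4, Plünnecke-Ruzsa bound K³|A| ≈ 62.5000, |3A| = 19, inequality holds.


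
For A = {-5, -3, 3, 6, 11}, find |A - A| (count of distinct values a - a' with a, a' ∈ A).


A - A = {a - a' : a, a' ∈ A}; |A| = 5.
Bounds: 2|A|-1 ≤ |A - A| ≤ |A|² - |A| + 1, i.e. 9 ≤ |A - A| ≤ 21.
Note: 0 ∈ A - A always (from a - a). The set is symmetric: if d ∈ A - A then -d ∈ A - A.
Enumerate nonzero differences d = a - a' with a > a' (then include -d):
Positive differences: {2, 3, 5, 6, 8, 9, 11, 14, 16}
Full difference set: {0} ∪ (positive diffs) ∪ (negative diffs).
|A - A| = 1 + 2·9 = 19 (matches direct enumeration: 19).

|A - A| = 19


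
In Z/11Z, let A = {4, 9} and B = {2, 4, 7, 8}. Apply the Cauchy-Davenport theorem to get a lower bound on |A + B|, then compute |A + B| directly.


Cauchy-Davenport: |A + B| ≥ min(p, |A| + |B| - 1) for A, B nonempty in Z/pZ.
|A| = 2, |B| = 4, p = 11.
CD lower bound = min(11, 2 + 4 - 1) = min(11, 5) = 5.
Compute A + B mod 11 directly:
a = 4: 4+2=6, 4+4=8, 4+7=0, 4+8=1
a = 9: 9+2=0, 9+4=2, 9+7=5, 9+8=6
A + B = {0, 1, 2, 5, 6, 8}, so |A + B| = 6.
Verify: 6 ≥ 5? Yes ✓.

CD lower bound = 5, actual |A + B| = 6.


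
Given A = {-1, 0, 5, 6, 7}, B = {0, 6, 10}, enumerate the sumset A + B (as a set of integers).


A + B = {a + b : a ∈ A, b ∈ B}.
Enumerate all |A|·|B| = 5·3 = 15 pairs (a, b) and collect distinct sums.
a = -1: -1+0=-1, -1+6=5, -1+10=9
a = 0: 0+0=0, 0+6=6, 0+10=10
a = 5: 5+0=5, 5+6=11, 5+10=15
a = 6: 6+0=6, 6+6=12, 6+10=16
a = 7: 7+0=7, 7+6=13, 7+10=17
Collecting distinct sums: A + B = {-1, 0, 5, 6, 7, 9, 10, 11, 12, 13, 15, 16, 17}
|A + B| = 13

A + B = {-1, 0, 5, 6, 7, 9, 10, 11, 12, 13, 15, 16, 17}


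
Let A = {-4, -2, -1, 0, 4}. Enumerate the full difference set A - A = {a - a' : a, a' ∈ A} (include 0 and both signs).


A - A = {a - a' : a, a' ∈ A}.
Compute a - a' for each ordered pair (a, a'):
a = -4: -4--4=0, -4--2=-2, -4--1=-3, -4-0=-4, -4-4=-8
a = -2: -2--4=2, -2--2=0, -2--1=-1, -2-0=-2, -2-4=-6
a = -1: -1--4=3, -1--2=1, -1--1=0, -1-0=-1, -1-4=-5
a = 0: 0--4=4, 0--2=2, 0--1=1, 0-0=0, 0-4=-4
a = 4: 4--4=8, 4--2=6, 4--1=5, 4-0=4, 4-4=0
Collecting distinct values (and noting 0 appears from a-a):
A - A = {-8, -6, -5, -4, -3, -2, -1, 0, 1, 2, 3, 4, 5, 6, 8}
|A - A| = 15

A - A = {-8, -6, -5, -4, -3, -2, -1, 0, 1, 2, 3, 4, 5, 6, 8}


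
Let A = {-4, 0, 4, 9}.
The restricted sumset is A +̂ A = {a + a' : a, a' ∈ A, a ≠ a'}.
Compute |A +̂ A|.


Restricted sumset: A +̂ A = {a + a' : a ∈ A, a' ∈ A, a ≠ a'}.
Equivalently, take A + A and drop any sum 2a that is achievable ONLY as a + a for a ∈ A (i.e. sums representable only with equal summands).
Enumerate pairs (a, a') with a < a' (symmetric, so each unordered pair gives one sum; this covers all a ≠ a'):
  -4 + 0 = -4
  -4 + 4 = 0
  -4 + 9 = 5
  0 + 4 = 4
  0 + 9 = 9
  4 + 9 = 13
Collected distinct sums: {-4, 0, 4, 5, 9, 13}
|A +̂ A| = 6
(Reference bound: |A +̂ A| ≥ 2|A| - 3 for |A| ≥ 2, with |A| = 4 giving ≥ 5.)

|A +̂ A| = 6


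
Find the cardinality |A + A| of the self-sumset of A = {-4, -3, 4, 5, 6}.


A + A = {a + a' : a, a' ∈ A}; |A| = 5.
General bounds: 2|A| - 1 ≤ |A + A| ≤ |A|(|A|+1)/2, i.e. 9 ≤ |A + A| ≤ 15.
Lower bound 2|A|-1 is attained iff A is an arithmetic progression.
Enumerate sums a + a' for a ≤ a' (symmetric, so this suffices):
a = -4: -4+-4=-8, -4+-3=-7, -4+4=0, -4+5=1, -4+6=2
a = -3: -3+-3=-6, -3+4=1, -3+5=2, -3+6=3
a = 4: 4+4=8, 4+5=9, 4+6=10
a = 5: 5+5=10, 5+6=11
a = 6: 6+6=12
Distinct sums: {-8, -7, -6, 0, 1, 2, 3, 8, 9, 10, 11, 12}
|A + A| = 12

|A + A| = 12


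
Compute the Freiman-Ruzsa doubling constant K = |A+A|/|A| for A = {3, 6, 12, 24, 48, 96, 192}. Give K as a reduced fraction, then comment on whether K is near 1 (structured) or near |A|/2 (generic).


|A| = 7.
Compute A + A by enumerating all 49 pairs.
A + A = {6, 9, 12, 15, 18, 24, 27, 30, 36, 48, 51, 54, 60, 72, 96, 99, 102, 108, 120, 144, 192, 195, 198, 204, 216, 240, 288, 384}, so |A + A| = 28.
K = |A + A| / |A| = 28/7 = 4/1 ≈ 4.0000.
Reference: AP of size 7 gives K = 13/7 ≈ 1.8571; a fully generic set of size 7 gives K ≈ 4.0000.

|A| = 7, |A + A| = 28, K = 28/7 = 4/1.


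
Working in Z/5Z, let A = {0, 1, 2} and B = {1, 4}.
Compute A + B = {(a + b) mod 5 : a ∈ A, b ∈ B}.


Work in Z/5Z: reduce every sum a + b modulo 5.
Enumerate all 6 pairs:
a = 0: 0+1=1, 0+4=4
a = 1: 1+1=2, 1+4=0
a = 2: 2+1=3, 2+4=1
Distinct residues collected: {0, 1, 2, 3, 4}
|A + B| = 5 (out of 5 total residues).

A + B = {0, 1, 2, 3, 4}


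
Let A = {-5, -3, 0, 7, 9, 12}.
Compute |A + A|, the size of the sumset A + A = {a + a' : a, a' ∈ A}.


A + A = {a + a' : a, a' ∈ A}; |A| = 6.
General bounds: 2|A| - 1 ≤ |A + A| ≤ |A|(|A|+1)/2, i.e. 11 ≤ |A + A| ≤ 21.
Lower bound 2|A|-1 is attained iff A is an arithmetic progression.
Enumerate sums a + a' for a ≤ a' (symmetric, so this suffices):
a = -5: -5+-5=-10, -5+-3=-8, -5+0=-5, -5+7=2, -5+9=4, -5+12=7
a = -3: -3+-3=-6, -3+0=-3, -3+7=4, -3+9=6, -3+12=9
a = 0: 0+0=0, 0+7=7, 0+9=9, 0+12=12
a = 7: 7+7=14, 7+9=16, 7+12=19
a = 9: 9+9=18, 9+12=21
a = 12: 12+12=24
Distinct sums: {-10, -8, -6, -5, -3, 0, 2, 4, 6, 7, 9, 12, 14, 16, 18, 19, 21, 24}
|A + A| = 18

|A + A| = 18


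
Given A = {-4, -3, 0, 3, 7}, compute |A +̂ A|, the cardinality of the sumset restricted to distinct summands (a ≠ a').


Restricted sumset: A +̂ A = {a + a' : a ∈ A, a' ∈ A, a ≠ a'}.
Equivalently, take A + A and drop any sum 2a that is achievable ONLY as a + a for a ∈ A (i.e. sums representable only with equal summands).
Enumerate pairs (a, a') with a < a' (symmetric, so each unordered pair gives one sum; this covers all a ≠ a'):
  -4 + -3 = -7
  -4 + 0 = -4
  -4 + 3 = -1
  -4 + 7 = 3
  -3 + 0 = -3
  -3 + 3 = 0
  -3 + 7 = 4
  0 + 3 = 3
  0 + 7 = 7
  3 + 7 = 10
Collected distinct sums: {-7, -4, -3, -1, 0, 3, 4, 7, 10}
|A +̂ A| = 9
(Reference bound: |A +̂ A| ≥ 2|A| - 3 for |A| ≥ 2, with |A| = 5 giving ≥ 7.)

|A +̂ A| = 9


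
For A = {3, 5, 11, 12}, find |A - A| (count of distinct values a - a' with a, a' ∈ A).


A - A = {a - a' : a, a' ∈ A}; |A| = 4.
Bounds: 2|A|-1 ≤ |A - A| ≤ |A|² - |A| + 1, i.e. 7 ≤ |A - A| ≤ 13.
Note: 0 ∈ A - A always (from a - a). The set is symmetric: if d ∈ A - A then -d ∈ A - A.
Enumerate nonzero differences d = a - a' with a > a' (then include -d):
Positive differences: {1, 2, 6, 7, 8, 9}
Full difference set: {0} ∪ (positive diffs) ∪ (negative diffs).
|A - A| = 1 + 2·6 = 13 (matches direct enumeration: 13).

|A - A| = 13


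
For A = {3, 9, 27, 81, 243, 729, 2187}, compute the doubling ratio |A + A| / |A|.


|A| = 7.
Compute A + A by enumerating all 49 pairs.
A + A = {6, 12, 18, 30, 36, 54, 84, 90, 108, 162, 246, 252, 270, 324, 486, 732, 738, 756, 810, 972, 1458, 2190, 2196, 2214, 2268, 2430, 2916, 4374}, so |A + A| = 28.
K = |A + A| / |A| = 28/7 = 4/1 ≈ 4.0000.
Reference: AP of size 7 gives K = 13/7 ≈ 1.8571; a fully generic set of size 7 gives K ≈ 4.0000.

|A| = 7, |A + A| = 28, K = 28/7 = 4/1.


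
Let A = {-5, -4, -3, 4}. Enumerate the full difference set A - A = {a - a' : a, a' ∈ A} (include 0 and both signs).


A - A = {a - a' : a, a' ∈ A}.
Compute a - a' for each ordered pair (a, a'):
a = -5: -5--5=0, -5--4=-1, -5--3=-2, -5-4=-9
a = -4: -4--5=1, -4--4=0, -4--3=-1, -4-4=-8
a = -3: -3--5=2, -3--4=1, -3--3=0, -3-4=-7
a = 4: 4--5=9, 4--4=8, 4--3=7, 4-4=0
Collecting distinct values (and noting 0 appears from a-a):
A - A = {-9, -8, -7, -2, -1, 0, 1, 2, 7, 8, 9}
|A - A| = 11

A - A = {-9, -8, -7, -2, -1, 0, 1, 2, 7, 8, 9}


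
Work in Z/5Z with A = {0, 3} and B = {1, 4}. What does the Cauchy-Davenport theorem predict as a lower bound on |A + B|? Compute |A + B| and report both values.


Cauchy-Davenport: |A + B| ≥ min(p, |A| + |B| - 1) for A, B nonempty in Z/pZ.
|A| = 2, |B| = 2, p = 5.
CD lower bound = min(5, 2 + 2 - 1) = min(5, 3) = 3.
Compute A + B mod 5 directly:
a = 0: 0+1=1, 0+4=4
a = 3: 3+1=4, 3+4=2
A + B = {1, 2, 4}, so |A + B| = 3.
Verify: 3 ≥ 3? Yes ✓.

CD lower bound = 3, actual |A + B| = 3.


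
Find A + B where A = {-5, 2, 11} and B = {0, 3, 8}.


A + B = {a + b : a ∈ A, b ∈ B}.
Enumerate all |A|·|B| = 3·3 = 9 pairs (a, b) and collect distinct sums.
a = -5: -5+0=-5, -5+3=-2, -5+8=3
a = 2: 2+0=2, 2+3=5, 2+8=10
a = 11: 11+0=11, 11+3=14, 11+8=19
Collecting distinct sums: A + B = {-5, -2, 2, 3, 5, 10, 11, 14, 19}
|A + B| = 9

A + B = {-5, -2, 2, 3, 5, 10, 11, 14, 19}


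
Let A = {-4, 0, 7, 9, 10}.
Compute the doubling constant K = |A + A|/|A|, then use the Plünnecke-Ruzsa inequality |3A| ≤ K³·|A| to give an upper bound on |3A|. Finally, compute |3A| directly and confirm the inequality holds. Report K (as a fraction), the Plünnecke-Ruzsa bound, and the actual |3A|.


|A| = 5.
Step 1: Compute A + A by enumerating all 25 pairs.
A + A = {-8, -4, 0, 3, 5, 6, 7, 9, 10, 14, 16, 17, 18, 19, 20}, so |A + A| = 15.
Step 2: Doubling constant K = |A + A|/|A| = 15/5 = 15/5 ≈ 3.0000.
Step 3: Plünnecke-Ruzsa gives |3A| ≤ K³·|A| = (3.0000)³ · 5 ≈ 135.0000.
Step 4: Compute 3A = A + A + A directly by enumerating all triples (a,b,c) ∈ A³; |3A| = 31.
Step 5: Check 31 ≤ 135.0000? Yes ✓.

K = 15/5, Plünnecke-Ruzsa bound K³|A| ≈ 135.0000, |3A| = 31, inequality holds.


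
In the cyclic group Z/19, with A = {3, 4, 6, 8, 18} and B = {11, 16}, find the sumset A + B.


Work in Z/19Z: reduce every sum a + b modulo 19.
Enumerate all 10 pairs:
a = 3: 3+11=14, 3+16=0
a = 4: 4+11=15, 4+16=1
a = 6: 6+11=17, 6+16=3
a = 8: 8+11=0, 8+16=5
a = 18: 18+11=10, 18+16=15
Distinct residues collected: {0, 1, 3, 5, 10, 14, 15, 17}
|A + B| = 8 (out of 19 total residues).

A + B = {0, 1, 3, 5, 10, 14, 15, 17}


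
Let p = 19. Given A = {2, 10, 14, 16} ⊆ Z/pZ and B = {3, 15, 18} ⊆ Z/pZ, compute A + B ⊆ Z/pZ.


Work in Z/19Z: reduce every sum a + b modulo 19.
Enumerate all 12 pairs:
a = 2: 2+3=5, 2+15=17, 2+18=1
a = 10: 10+3=13, 10+15=6, 10+18=9
a = 14: 14+3=17, 14+15=10, 14+18=13
a = 16: 16+3=0, 16+15=12, 16+18=15
Distinct residues collected: {0, 1, 5, 6, 9, 10, 12, 13, 15, 17}
|A + B| = 10 (out of 19 total residues).

A + B = {0, 1, 5, 6, 9, 10, 12, 13, 15, 17}
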